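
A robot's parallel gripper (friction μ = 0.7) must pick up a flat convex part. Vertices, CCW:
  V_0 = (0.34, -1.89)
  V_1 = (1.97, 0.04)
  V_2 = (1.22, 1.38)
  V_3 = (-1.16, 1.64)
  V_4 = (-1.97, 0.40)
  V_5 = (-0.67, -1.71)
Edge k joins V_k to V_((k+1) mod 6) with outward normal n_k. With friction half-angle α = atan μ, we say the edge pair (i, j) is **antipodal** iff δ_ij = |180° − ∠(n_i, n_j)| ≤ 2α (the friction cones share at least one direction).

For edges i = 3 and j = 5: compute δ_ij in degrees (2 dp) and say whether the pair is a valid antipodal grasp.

α = atan 0.7 = 34.99°;  2α = 69.98°
edge 3: e_3 = (-0.81, -1.24);  n_3 = (-0.8372, +0.5469)
edge 5: e_5 = (+1.01, -0.18);  n_5 = (-0.1755, -0.9845)
∠(n_3, n_5) = 113.05°
δ = |180° − 113.05°| = 66.95°
66.95° ≤ 2α = 69.98°  →  valid

δ = 66.95°, valid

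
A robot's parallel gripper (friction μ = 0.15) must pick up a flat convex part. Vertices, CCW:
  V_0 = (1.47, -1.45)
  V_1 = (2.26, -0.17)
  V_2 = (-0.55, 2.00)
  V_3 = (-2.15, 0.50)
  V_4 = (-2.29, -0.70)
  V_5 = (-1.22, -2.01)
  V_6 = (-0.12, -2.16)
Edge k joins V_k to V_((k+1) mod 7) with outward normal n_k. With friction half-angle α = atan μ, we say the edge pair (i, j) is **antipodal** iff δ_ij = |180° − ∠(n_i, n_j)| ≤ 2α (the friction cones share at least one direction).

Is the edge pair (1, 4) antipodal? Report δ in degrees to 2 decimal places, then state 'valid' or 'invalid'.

α = atan 0.15 = 8.53°;  2α = 17.06°
edge 1: e_1 = (-2.81, +2.17);  n_1 = (+0.6112, +0.7915)
edge 4: e_4 = (+1.07, -1.31);  n_4 = (-0.7745, -0.6326)
∠(n_1, n_4) = 166.92°
δ = |180° − 166.92°| = 13.08°
13.08° ≤ 2α = 17.06°  →  valid

δ = 13.08°, valid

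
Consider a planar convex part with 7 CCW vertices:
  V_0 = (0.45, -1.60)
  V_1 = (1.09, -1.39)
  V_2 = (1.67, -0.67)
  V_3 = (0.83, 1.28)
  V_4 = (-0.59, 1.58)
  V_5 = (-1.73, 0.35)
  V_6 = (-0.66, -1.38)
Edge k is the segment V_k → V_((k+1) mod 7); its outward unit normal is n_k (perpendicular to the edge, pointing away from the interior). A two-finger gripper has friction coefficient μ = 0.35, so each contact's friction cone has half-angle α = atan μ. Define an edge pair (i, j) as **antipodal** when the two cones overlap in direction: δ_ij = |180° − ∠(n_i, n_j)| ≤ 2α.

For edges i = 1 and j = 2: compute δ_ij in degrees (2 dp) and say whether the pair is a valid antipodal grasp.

δ = 117.84°, invalid

α = atan 0.35 = 19.29°;  2α = 38.58°
edge 1: e_1 = (+0.58, +0.72);  n_1 = (+0.7788, -0.6273)
edge 2: e_2 = (-0.84, +1.95);  n_2 = (+0.9184, +0.3956)
∠(n_1, n_2) = 62.16°
δ = |180° − 62.16°| = 117.84°
117.84° > 2α = 38.58°  →  invalid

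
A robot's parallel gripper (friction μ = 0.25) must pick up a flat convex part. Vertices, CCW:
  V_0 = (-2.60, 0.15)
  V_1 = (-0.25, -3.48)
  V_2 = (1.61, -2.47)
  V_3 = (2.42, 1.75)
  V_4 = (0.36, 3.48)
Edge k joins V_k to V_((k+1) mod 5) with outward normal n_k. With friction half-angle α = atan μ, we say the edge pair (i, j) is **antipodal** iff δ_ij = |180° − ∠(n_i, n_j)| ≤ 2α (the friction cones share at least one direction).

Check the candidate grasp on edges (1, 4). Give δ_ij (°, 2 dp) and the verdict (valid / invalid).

δ = 19.86°, valid

α = atan 0.25 = 14.04°;  2α = 28.07°
edge 1: e_1 = (+1.86, +1.01);  n_1 = (+0.4772, -0.8788)
edge 4: e_4 = (-2.96, -3.33);  n_4 = (-0.7474, +0.6644)
∠(n_1, n_4) = 160.14°
δ = |180° − 160.14°| = 19.86°
19.86° ≤ 2α = 28.07°  →  valid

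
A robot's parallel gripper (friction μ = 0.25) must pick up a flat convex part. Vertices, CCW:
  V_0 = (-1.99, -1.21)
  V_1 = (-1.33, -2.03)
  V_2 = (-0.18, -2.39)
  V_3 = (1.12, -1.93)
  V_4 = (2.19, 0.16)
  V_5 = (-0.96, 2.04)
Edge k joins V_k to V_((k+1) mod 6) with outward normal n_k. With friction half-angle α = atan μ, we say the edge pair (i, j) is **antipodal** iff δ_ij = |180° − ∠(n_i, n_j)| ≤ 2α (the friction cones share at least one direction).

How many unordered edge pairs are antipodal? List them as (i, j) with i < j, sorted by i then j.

count = 3; pairs: (0,4), (1,4), (3,5)

α = atan 0.25 = 14.04°;  2α = 28.07°
n_0 = (-0.7790, -0.6270)
n_1 = (-0.2987, -0.9543)
n_2 = (+0.3336, -0.9427)
n_3 = (+0.8901, -0.4557)
n_4 = (+0.5125, +0.8587)
n_5 = (-0.9533, +0.3021)
  (0,1): δ = 146.21°  ·
  (0,2): δ = 109.34°  ·
  (0,3): δ = 65.94°  ·
  (0,4): δ = 20.34°  ✓
  (0,5): δ = 123.59°  ·
  (1,2): δ = 143.13°  ·
  (1,3): δ = 99.73°  ·
  (1,4): δ = 13.45°  ✓
  (1,5): δ = 89.80°  ·
  (2,3): δ = 136.60°  ·
  (2,4): δ = 50.32°  ·
  (2,5): δ = 52.93°  ·
  (3,4): δ = 93.72°  ·
  (3,5): δ = 9.53°  ✓
  (4,5): δ = 76.75°  ·
antipodal pairs: 3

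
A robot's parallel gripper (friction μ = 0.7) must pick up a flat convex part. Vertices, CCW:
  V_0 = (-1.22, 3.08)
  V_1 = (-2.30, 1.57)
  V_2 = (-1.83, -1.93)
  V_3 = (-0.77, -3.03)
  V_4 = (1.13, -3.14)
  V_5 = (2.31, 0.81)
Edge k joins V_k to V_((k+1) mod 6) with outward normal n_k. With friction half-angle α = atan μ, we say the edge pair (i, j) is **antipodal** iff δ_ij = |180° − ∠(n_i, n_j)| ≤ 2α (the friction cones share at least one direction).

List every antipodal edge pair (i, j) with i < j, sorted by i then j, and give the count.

count = 7; pairs: (0,3), (0,4), (1,4), (1,5), (2,4), (2,5), (3,5)

α = atan 0.7 = 34.99°;  2α = 69.98°
n_0 = (-0.8134, +0.5817)
n_1 = (-0.9911, -0.1331)
n_2 = (-0.7201, -0.6939)
n_3 = (-0.0578, -0.9983)
n_4 = (+0.9582, -0.2862)
n_5 = (+0.5409, +0.8411)
  (0,1): δ = 136.78°  ·
  (0,2): δ = 100.49°  ·
  (0,3): δ = 57.74°  ✓
  (0,4): δ = 18.94°  ✓
  (0,5): δ = 92.83°  ·
  (1,2): δ = 143.71°  ·
  (1,3): δ = 100.96°  ·
  (1,4): δ = 24.28°  ✓
  (1,5): δ = 49.61°  ✓
  (2,3): δ = 137.25°  ·
  (2,4): δ = 60.57°  ✓
  (2,5): δ = 13.32°  ✓
  (3,4): δ = 103.32°  ·
  (3,5): δ = 29.43°  ✓
  (4,5): δ = 106.11°  ·
antipodal pairs: 7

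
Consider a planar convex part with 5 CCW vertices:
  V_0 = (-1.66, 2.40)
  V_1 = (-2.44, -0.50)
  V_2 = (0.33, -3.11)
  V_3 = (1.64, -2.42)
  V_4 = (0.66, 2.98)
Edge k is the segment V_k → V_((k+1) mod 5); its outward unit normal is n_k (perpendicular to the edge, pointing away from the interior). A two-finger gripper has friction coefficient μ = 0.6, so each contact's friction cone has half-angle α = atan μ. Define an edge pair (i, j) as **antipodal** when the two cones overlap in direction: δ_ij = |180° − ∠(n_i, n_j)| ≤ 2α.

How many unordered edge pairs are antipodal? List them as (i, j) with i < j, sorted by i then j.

α = atan 0.6 = 30.96°;  2α = 61.93°
n_0 = (-0.9657, +0.2597)
n_1 = (-0.6858, -0.7278)
n_2 = (+0.4660, -0.8848)
n_3 = (+0.9839, +0.1786)
n_4 = (-0.2425, +0.9701)
  (0,1): δ = 118.24°  ·
  (0,2): δ = 47.17°  ✓
  (0,3): δ = 25.34°  ✓
  (0,4): δ = 119.09°  ·
  (1,2): δ = 108.93°  ·
  (1,3): δ = 36.42°  ✓
  (1,4): δ = 57.33°  ✓
  (2,3): δ = 107.49°  ·
  (2,4): δ = 13.74°  ✓
  (3,4): δ = 86.25°  ·
antipodal pairs: 5

count = 5; pairs: (0,2), (0,3), (1,3), (1,4), (2,4)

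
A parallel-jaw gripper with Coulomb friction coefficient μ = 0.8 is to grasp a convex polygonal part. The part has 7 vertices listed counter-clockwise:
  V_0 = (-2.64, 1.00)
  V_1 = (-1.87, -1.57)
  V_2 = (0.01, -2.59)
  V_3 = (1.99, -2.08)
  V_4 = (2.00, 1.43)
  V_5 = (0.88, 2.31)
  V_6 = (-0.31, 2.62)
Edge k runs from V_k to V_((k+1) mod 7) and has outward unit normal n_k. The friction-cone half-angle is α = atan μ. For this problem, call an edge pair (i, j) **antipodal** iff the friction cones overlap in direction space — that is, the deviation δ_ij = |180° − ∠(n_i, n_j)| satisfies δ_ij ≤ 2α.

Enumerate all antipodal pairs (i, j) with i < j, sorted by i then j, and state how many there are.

α = atan 0.8 = 38.66°;  2α = 77.32°
n_0 = (-0.9579, -0.2870)
n_1 = (-0.4769, -0.8790)
n_2 = (+0.2494, -0.9684)
n_3 = (+1.0000, -0.0028)
n_4 = (+0.6178, +0.7863)
n_5 = (+0.2521, +0.9677)
n_6 = (-0.5709, +0.8210)
  (0,1): δ = 135.16°  ·
  (0,2): δ = 92.23°  ·
  (0,3): δ = 16.84°  ✓
  (0,4): δ = 35.16°  ✓
  (0,5): δ = 58.72°  ✓
  (0,6): δ = 108.13°  ·
  (1,2): δ = 137.07°  ·
  (1,3): δ = 61.68°  ✓
  (1,4): δ = 9.68°  ✓
  (1,5): δ = 13.88°  ✓
  (1,6): δ = 63.29°  ✓
  (2,3): δ = 104.61°  ·
  (2,4): δ = 52.60°  ✓
  (2,5): δ = 29.05°  ✓
  (2,6): δ = 20.37°  ✓
  (3,4): δ = 127.99°  ·
  (3,5): δ = 104.44°  ·
  (3,6): δ = 55.03°  ✓
  (4,5): δ = 156.44°  ·
  (4,6): δ = 107.03°  ·
  (5,6): δ = 130.59°  ·
antipodal pairs: 11

count = 11; pairs: (0,3), (0,4), (0,5), (1,3), (1,4), (1,5), (1,6), (2,4), (2,5), (2,6), (3,6)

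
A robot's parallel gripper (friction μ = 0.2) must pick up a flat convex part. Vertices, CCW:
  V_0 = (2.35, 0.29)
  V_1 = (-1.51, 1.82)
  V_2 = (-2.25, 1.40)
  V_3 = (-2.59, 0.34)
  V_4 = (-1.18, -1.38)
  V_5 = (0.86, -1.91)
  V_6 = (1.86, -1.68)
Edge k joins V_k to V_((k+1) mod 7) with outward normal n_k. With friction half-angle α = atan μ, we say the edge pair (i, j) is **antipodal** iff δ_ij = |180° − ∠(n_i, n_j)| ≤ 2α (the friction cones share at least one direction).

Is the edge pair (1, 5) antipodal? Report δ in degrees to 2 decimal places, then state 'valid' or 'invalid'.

α = atan 0.2 = 11.31°;  2α = 22.62°
edge 1: e_1 = (-0.74, -0.42);  n_1 = (-0.4936, +0.8697)
edge 5: e_5 = (+1.00, +0.23);  n_5 = (+0.2241, -0.9746)
∠(n_1, n_5) = 163.37°
δ = |180° − 163.37°| = 16.63°
16.63° ≤ 2α = 22.62°  →  valid

δ = 16.63°, valid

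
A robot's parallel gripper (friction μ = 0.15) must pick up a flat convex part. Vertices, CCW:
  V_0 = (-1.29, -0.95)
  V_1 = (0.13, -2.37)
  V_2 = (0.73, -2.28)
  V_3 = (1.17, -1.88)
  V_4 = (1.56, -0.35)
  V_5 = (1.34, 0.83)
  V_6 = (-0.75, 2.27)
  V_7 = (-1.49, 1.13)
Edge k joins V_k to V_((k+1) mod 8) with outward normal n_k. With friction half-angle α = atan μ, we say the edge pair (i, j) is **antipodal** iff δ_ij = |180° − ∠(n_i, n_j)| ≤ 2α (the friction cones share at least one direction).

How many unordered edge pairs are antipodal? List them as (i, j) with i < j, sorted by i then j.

α = atan 0.15 = 8.53°;  2α = 17.06°
n_0 = (-0.7071, -0.7071)
n_1 = (+0.1483, -0.9889)
n_2 = (+0.6727, -0.7399)
n_3 = (+0.9690, -0.2470)
n_4 = (+0.9831, +0.1833)
n_5 = (+0.5674, +0.8235)
n_6 = (-0.8388, +0.5445)
n_7 = (-0.9954, -0.0957)
  (0,1): δ = 126.47°  ·
  (0,2): δ = 92.73°  ·
  (0,3): δ = 59.30°  ·
  (0,4): δ = 34.44°  ·
  (0,5): δ = 10.43°  ✓
  (0,6): δ = 102.01°  ·
  (0,7): δ = 140.49°  ·
  (1,2): δ = 146.26°  ·
  (1,3): δ = 112.83°  ·
  (1,4): δ = 87.97°  ·
  (1,5): δ = 43.10°  ·
  (1,6): δ = 48.48°  ·
  (1,7): δ = 86.96°  ·
  (2,3): δ = 146.57°  ·
  (2,4): δ = 121.71°  ·
  (2,5): δ = 76.84°  ·
  (2,6): δ = 14.74°  ✓
  (2,7): δ = 53.22°  ·
  (3,4): δ = 155.14°  ·
  (3,5): δ = 110.27°  ·
  (3,6): δ = 18.69°  ·
  (3,7): δ = 19.79°  ·
  (4,5): δ = 135.13°  ·
  (4,6): δ = 43.55°  ·
  (4,7): δ = 5.07°  ✓
  (5,6): δ = 88.42°  ·
  (5,7): δ = 49.94°  ·
  (6,7): δ = 141.52°  ·
antipodal pairs: 3

count = 3; pairs: (0,5), (2,6), (4,7)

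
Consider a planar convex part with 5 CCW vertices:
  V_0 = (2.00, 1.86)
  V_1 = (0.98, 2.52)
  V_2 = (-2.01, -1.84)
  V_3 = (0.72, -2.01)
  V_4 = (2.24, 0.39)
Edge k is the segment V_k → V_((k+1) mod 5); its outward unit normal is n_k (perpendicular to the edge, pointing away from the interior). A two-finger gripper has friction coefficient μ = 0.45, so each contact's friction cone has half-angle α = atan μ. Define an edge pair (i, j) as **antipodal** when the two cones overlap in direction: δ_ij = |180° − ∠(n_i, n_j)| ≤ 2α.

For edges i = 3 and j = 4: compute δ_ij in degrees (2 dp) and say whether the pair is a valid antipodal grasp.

α = atan 0.45 = 24.23°;  2α = 48.46°
edge 3: e_3 = (+1.52, +2.40);  n_3 = (+0.8448, -0.5351)
edge 4: e_4 = (-0.24, +1.47);  n_4 = (+0.9869, +0.1611)
∠(n_3, n_4) = 41.62°
δ = |180° − 41.62°| = 138.38°
138.38° > 2α = 48.46°  →  invalid

δ = 138.38°, invalid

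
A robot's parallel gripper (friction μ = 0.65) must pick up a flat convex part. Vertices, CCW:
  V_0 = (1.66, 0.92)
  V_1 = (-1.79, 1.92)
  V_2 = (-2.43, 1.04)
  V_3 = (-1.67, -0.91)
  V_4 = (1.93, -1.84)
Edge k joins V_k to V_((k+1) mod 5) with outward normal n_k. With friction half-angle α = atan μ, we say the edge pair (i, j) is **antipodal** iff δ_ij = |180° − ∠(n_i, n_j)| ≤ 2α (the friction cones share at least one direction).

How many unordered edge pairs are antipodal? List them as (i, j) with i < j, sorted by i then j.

α = atan 0.65 = 33.02°;  2α = 66.05°
n_0 = (+0.2784, +0.9605)
n_1 = (-0.8087, +0.5882)
n_2 = (-0.9317, -0.3631)
n_3 = (-0.2501, -0.9682)
n_4 = (+0.9952, +0.0974)
  (0,1): δ = 109.86°  ·
  (0,2): δ = 52.54°  ✓
  (0,3): δ = 1.68°  ✓
  (0,4): δ = 111.75°  ·
  (1,2): δ = 122.68°  ·
  (1,3): δ = 68.46°  ·
  (1,4): δ = 41.61°  ✓
  (2,3): δ = 125.78°  ·
  (2,4): δ = 15.71°  ✓
  (3,4): δ = 69.93°  ·
antipodal pairs: 4

count = 4; pairs: (0,2), (0,3), (1,4), (2,4)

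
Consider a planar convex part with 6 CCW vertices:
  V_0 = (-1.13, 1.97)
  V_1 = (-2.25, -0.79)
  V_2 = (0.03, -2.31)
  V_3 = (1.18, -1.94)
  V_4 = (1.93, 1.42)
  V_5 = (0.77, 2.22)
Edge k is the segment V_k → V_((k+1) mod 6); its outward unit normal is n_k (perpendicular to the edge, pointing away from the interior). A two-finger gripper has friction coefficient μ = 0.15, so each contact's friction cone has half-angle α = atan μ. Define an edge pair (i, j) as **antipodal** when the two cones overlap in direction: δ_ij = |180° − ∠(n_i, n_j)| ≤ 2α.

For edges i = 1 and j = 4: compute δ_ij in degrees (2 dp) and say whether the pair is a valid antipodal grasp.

δ = 0.90°, valid

α = atan 0.15 = 8.53°;  2α = 17.06°
edge 1: e_1 = (+2.28, -1.52);  n_1 = (-0.5547, -0.8321)
edge 4: e_4 = (-1.16, +0.80);  n_4 = (+0.5677, +0.8232)
∠(n_1, n_4) = 179.10°
δ = |180° − 179.10°| = 0.90°
0.90° ≤ 2α = 17.06°  →  valid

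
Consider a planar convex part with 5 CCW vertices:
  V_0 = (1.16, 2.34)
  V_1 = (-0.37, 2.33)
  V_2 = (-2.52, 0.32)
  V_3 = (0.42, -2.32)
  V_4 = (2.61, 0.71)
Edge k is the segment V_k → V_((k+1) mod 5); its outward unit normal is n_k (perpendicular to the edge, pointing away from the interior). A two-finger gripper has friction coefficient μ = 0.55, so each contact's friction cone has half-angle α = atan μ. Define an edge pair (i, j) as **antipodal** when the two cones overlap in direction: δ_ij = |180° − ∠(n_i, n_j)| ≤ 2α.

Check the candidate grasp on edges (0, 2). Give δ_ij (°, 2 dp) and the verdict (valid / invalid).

δ = 42.30°, valid

α = atan 0.55 = 28.81°;  2α = 57.62°
edge 0: e_0 = (-1.53, -0.01);  n_0 = (-0.0065, +1.0000)
edge 2: e_2 = (+2.94, -2.64);  n_2 = (-0.6681, -0.7440)
∠(n_0, n_2) = 137.70°
δ = |180° − 137.70°| = 42.30°
42.30° ≤ 2α = 57.62°  →  valid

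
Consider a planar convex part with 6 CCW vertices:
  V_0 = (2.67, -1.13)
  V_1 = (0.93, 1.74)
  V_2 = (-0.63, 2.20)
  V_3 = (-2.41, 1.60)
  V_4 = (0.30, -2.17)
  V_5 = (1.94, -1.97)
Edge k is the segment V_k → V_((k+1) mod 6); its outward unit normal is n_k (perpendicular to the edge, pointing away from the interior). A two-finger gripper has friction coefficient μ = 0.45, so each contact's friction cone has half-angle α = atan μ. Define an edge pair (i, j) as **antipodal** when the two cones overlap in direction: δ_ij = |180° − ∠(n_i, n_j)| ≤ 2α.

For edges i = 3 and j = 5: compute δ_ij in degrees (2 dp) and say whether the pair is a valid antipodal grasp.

δ = 76.70°, invalid

α = atan 0.45 = 24.23°;  2α = 48.46°
edge 3: e_3 = (+2.71, -3.77);  n_3 = (-0.8120, -0.5837)
edge 5: e_5 = (+0.73, +0.84);  n_5 = (+0.7548, -0.6560)
∠(n_3, n_5) = 103.30°
δ = |180° − 103.30°| = 76.70°
76.70° > 2α = 48.46°  →  invalid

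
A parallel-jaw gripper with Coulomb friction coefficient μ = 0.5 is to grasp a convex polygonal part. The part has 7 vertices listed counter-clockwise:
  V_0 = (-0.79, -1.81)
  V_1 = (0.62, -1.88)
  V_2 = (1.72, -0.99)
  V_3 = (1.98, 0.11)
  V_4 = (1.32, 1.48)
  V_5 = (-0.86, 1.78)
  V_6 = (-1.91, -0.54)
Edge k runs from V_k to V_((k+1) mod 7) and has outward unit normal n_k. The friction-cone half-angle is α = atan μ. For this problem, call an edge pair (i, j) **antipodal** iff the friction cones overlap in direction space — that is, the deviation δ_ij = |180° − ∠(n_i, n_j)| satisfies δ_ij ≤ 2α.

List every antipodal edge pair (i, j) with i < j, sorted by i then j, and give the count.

count = 7; pairs: (0,4), (1,4), (1,5), (2,5), (3,5), (3,6), (4,6)

α = atan 0.5 = 26.57°;  2α = 53.13°
n_0 = (-0.0496, -0.9988)
n_1 = (+0.6290, -0.7774)
n_2 = (+0.9732, -0.2300)
n_3 = (+0.9009, +0.4340)
n_4 = (+0.1363, +0.9907)
n_5 = (-0.9110, +0.4123)
n_6 = (-0.7500, -0.6614)
  (0,1): δ = 138.18°  ·
  (0,2): δ = 100.46°  ·
  (0,3): δ = 61.44°  ·
  (0,4): δ = 4.99°  ✓
  (0,5): δ = 68.49°  ·
  (0,6): δ = 134.25°  ·
  (1,2): δ = 142.27°  ·
  (1,3): δ = 103.25°  ·
  (1,4): δ = 46.81°  ✓
  (1,5): δ = 26.67°  ✓
  (1,6): δ = 92.43°  ·
  (2,3): δ = 140.98°  ·
  (2,4): δ = 84.54°  ·
  (2,5): δ = 11.05°  ✓
  (2,6): δ = 54.71°  ·
  (3,4): δ = 123.56°  ·
  (3,5): δ = 50.07°  ✓
  (3,6): δ = 15.69°  ✓
  (4,5): δ = 106.52°  ·
  (4,6): δ = 40.76°  ✓
  (5,6): δ = 114.24°  ·
antipodal pairs: 7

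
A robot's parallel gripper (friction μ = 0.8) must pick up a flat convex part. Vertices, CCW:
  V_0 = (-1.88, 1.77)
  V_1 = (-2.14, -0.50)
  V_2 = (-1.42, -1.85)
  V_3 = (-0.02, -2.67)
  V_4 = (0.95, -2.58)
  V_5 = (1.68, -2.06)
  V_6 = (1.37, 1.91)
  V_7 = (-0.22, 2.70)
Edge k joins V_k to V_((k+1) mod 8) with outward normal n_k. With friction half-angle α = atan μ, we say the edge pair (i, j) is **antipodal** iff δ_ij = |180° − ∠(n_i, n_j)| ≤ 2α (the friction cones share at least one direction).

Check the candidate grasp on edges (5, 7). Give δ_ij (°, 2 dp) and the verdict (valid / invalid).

δ = 65.21°, valid

α = atan 0.8 = 38.66°;  2α = 77.32°
edge 5: e_5 = (-0.31, +3.97);  n_5 = (+0.9970, +0.0778)
edge 7: e_7 = (-1.66, -0.93);  n_7 = (-0.4888, +0.8724)
∠(n_5, n_7) = 114.79°
δ = |180° − 114.79°| = 65.21°
65.21° ≤ 2α = 77.32°  →  valid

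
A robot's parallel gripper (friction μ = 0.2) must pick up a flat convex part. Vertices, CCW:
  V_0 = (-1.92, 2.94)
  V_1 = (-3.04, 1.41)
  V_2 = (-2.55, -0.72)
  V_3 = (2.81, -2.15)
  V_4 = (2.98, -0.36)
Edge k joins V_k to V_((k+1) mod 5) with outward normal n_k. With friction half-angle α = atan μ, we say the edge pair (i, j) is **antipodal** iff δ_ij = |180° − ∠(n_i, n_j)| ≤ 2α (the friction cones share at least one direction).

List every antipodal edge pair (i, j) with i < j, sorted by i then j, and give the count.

count = 2; pairs: (1,3), (2,4)

α = atan 0.2 = 11.31°;  2α = 22.62°
n_0 = (-0.8069, +0.5907)
n_1 = (-0.9745, -0.2242)
n_2 = (-0.2578, -0.9662)
n_3 = (+0.9955, -0.0945)
n_4 = (+0.5586, +0.8294)
  (0,1): δ = 130.84°  ·
  (0,2): δ = 68.73°  ·
  (0,3): δ = 30.78°  ·
  (0,4): δ = 92.25°  ·
  (1,2): δ = 117.89°  ·
  (1,3): δ = 18.38°  ✓
  (1,4): δ = 43.09°  ·
  (2,3): δ = 80.49°  ·
  (2,4): δ = 19.02°  ✓
  (3,4): δ = 118.53°  ·
antipodal pairs: 2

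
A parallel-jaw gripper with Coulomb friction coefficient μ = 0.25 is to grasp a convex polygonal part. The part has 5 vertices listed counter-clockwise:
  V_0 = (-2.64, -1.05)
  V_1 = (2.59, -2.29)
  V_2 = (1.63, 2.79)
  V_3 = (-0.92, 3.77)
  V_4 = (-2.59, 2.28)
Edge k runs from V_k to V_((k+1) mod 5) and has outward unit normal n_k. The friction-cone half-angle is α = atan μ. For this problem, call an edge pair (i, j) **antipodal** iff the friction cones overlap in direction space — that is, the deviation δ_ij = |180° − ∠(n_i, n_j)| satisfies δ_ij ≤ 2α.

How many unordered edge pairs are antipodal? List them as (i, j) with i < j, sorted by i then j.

count = 2; pairs: (0,2), (1,4)

α = atan 0.25 = 14.04°;  2α = 28.07°
n_0 = (-0.2307, -0.9730)
n_1 = (+0.9826, +0.1857)
n_2 = (+0.3587, +0.9334)
n_3 = (-0.6657, +0.7462)
n_4 = (-0.9999, +0.0150)
  (0,1): δ = 65.96°  ·
  (0,2): δ = 7.68°  ✓
  (0,3): δ = 55.08°  ·
  (0,4): δ = 102.48°  ·
  (1,2): δ = 121.72°  ·
  (1,3): δ = 58.96°  ·
  (1,4): δ = 11.56°  ✓
  (2,3): δ = 117.24°  ·
  (2,4): δ = 69.84°  ·
  (3,4): δ = 132.60°  ·
antipodal pairs: 2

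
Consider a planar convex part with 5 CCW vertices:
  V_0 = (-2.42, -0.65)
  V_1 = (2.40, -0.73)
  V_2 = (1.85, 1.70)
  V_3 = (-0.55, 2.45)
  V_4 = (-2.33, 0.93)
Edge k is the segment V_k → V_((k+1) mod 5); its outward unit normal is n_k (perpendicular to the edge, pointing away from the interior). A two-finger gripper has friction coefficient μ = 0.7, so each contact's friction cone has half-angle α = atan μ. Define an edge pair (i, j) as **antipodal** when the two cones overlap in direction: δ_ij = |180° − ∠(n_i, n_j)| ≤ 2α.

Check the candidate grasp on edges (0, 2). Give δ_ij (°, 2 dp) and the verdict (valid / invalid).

α = atan 0.7 = 34.99°;  2α = 69.98°
edge 0: e_0 = (+4.82, -0.08);  n_0 = (-0.0166, -0.9999)
edge 2: e_2 = (-2.40, +0.75);  n_2 = (+0.2983, +0.9545)
∠(n_0, n_2) = 163.60°
δ = |180° − 163.60°| = 16.40°
16.40° ≤ 2α = 69.98°  →  valid

δ = 16.40°, valid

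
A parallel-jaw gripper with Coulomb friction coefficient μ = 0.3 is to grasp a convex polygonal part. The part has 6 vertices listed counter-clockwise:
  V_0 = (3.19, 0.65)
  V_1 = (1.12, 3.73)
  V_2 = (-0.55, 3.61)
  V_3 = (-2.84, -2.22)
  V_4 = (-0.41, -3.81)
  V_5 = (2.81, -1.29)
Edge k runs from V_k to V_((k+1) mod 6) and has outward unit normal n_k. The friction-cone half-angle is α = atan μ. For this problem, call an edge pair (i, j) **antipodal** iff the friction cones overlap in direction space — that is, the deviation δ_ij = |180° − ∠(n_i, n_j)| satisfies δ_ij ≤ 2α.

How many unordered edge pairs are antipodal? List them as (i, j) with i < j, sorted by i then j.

α = atan 0.3 = 16.70°;  2α = 33.40°
n_0 = (+0.8300, +0.5578)
n_1 = (-0.0717, +0.9974)
n_2 = (-0.9308, +0.3656)
n_3 = (-0.5475, -0.8368)
n_4 = (+0.6163, -0.7875)
n_5 = (+0.9814, -0.1922)
  (0,1): δ = 119.79°  ·
  (0,2): δ = 55.35°  ·
  (0,3): δ = 22.90°  ✓
  (0,4): δ = 94.14°  ·
  (0,5): δ = 135.01°  ·
  (1,2): δ = 115.55°  ·
  (1,3): δ = 37.31°  ·
  (1,4): δ = 33.94°  ·
  (1,5): δ = 74.81°  ·
  (2,3): δ = 101.75°  ·
  (2,4): δ = 30.51°  ✓
  (2,5): δ = 10.36°  ✓
  (3,4): δ = 108.76°  ·
  (3,5): δ = 67.89°  ·
  (4,5): δ = 139.13°  ·
antipodal pairs: 3

count = 3; pairs: (0,3), (2,4), (2,5)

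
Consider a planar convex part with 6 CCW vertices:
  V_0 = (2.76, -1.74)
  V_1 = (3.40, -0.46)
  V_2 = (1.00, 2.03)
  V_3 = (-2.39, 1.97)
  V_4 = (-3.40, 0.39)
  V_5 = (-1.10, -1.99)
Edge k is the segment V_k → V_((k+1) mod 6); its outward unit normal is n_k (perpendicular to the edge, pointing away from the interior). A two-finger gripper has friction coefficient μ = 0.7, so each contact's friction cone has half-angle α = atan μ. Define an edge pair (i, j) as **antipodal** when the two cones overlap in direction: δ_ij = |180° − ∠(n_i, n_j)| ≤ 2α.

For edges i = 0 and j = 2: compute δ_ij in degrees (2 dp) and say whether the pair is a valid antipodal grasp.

α = atan 0.7 = 34.99°;  2α = 69.98°
edge 0: e_0 = (+0.64, +1.28);  n_0 = (+0.8944, -0.4472)
edge 2: e_2 = (-3.39, -0.06);  n_2 = (-0.0177, +0.9998)
∠(n_0, n_2) = 117.58°
δ = |180° − 117.58°| = 62.42°
62.42° ≤ 2α = 69.98°  →  valid

δ = 62.42°, valid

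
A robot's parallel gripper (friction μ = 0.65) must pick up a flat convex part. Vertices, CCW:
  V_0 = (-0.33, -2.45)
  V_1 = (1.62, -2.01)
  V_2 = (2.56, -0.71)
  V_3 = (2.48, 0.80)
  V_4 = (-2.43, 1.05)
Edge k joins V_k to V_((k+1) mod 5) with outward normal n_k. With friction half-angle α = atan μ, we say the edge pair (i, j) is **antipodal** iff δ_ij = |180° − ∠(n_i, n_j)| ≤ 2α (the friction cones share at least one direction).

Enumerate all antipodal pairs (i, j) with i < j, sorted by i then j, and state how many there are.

α = atan 0.65 = 33.02°;  2α = 66.05°
n_0 = (+0.2201, -0.9755)
n_1 = (+0.8104, -0.5859)
n_2 = (+0.9986, +0.0529)
n_3 = (+0.0509, +0.9987)
n_4 = (-0.8575, -0.5145)
  (0,1): δ = 138.59°  ·
  (0,2): δ = 99.68°  ·
  (0,3): δ = 15.63°  ✓
  (0,4): δ = 108.25°  ·
  (1,2): δ = 141.10°  ·
  (1,3): δ = 57.04°  ✓
  (1,4): δ = 66.83°  ·
  (2,3): δ = 95.95°  ·
  (2,4): δ = 27.93°  ✓
  (3,4): δ = 56.12°  ✓
antipodal pairs: 4

count = 4; pairs: (0,3), (1,3), (2,4), (3,4)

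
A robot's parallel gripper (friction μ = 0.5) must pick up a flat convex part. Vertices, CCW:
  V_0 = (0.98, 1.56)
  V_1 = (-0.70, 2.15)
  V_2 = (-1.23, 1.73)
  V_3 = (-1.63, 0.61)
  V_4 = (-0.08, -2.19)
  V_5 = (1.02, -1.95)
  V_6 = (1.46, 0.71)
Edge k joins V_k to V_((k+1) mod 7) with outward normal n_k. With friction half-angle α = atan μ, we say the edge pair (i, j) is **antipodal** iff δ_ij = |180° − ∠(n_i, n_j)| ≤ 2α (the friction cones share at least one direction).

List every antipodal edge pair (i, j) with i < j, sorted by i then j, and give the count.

count = 8; pairs: (0,3), (0,4), (1,4), (1,5), (2,5), (2,6), (3,5), (3,6)

α = atan 0.5 = 26.57°;  2α = 53.13°
n_0 = (+0.3314, +0.9435)
n_1 = (-0.6211, +0.7837)
n_2 = (-0.9417, +0.3363)
n_3 = (-0.8749, -0.4843)
n_4 = (+0.2132, -0.9770)
n_5 = (+0.9866, -0.1632)
n_6 = (+0.8708, +0.4917)
  (0,1): δ = 122.25°  ·
  (0,2): δ = 90.30°  ·
  (0,3): δ = 41.68°  ✓
  (0,4): δ = 31.66°  ✓
  (0,5): δ = 99.96°  ·
  (0,6): δ = 138.80°  ·
  (1,2): δ = 148.05°  ·
  (1,3): δ = 99.43°  ·
  (1,4): δ = 26.09°  ✓
  (1,5): δ = 42.21°  ✓
  (1,6): δ = 81.06°  ·
  (2,3): δ = 131.38°  ·
  (2,4): δ = 58.04°  ·
  (2,5): δ = 10.26°  ✓
  (2,6): δ = 49.11°  ✓
  (3,4): δ = 106.66°  ·
  (3,5): δ = 38.36°  ✓
  (3,6): δ = 0.49°  ✓
  (4,5): δ = 111.70°  ·
  (4,6): δ = 72.85°  ·
  (5,6): δ = 141.15°  ·
antipodal pairs: 8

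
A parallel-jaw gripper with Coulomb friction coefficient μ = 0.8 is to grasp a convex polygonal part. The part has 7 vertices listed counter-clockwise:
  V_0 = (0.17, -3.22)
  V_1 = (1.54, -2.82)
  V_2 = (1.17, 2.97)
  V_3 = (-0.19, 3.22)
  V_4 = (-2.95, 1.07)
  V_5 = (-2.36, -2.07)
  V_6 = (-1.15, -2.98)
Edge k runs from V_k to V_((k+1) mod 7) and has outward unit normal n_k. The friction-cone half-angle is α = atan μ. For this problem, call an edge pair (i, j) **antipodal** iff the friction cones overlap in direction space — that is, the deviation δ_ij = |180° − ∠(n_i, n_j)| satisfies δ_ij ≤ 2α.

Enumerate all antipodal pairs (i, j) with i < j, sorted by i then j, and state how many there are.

α = atan 0.8 = 38.66°;  2α = 77.32°
n_0 = (+0.2803, -0.9599)
n_1 = (+0.9980, +0.0638)
n_2 = (+0.1808, +0.9835)
n_3 = (-0.6145, +0.7889)
n_4 = (-0.9828, -0.1847)
n_5 = (-0.6011, -0.7992)
n_6 = (-0.1789, -0.9839)
  (0,1): δ = 102.62°  ·
  (0,2): δ = 26.69°  ✓
  (0,3): δ = 21.64°  ✓
  (0,4): δ = 84.37°  ·
  (0,5): δ = 126.78°  ·
  (0,6): δ = 153.42°  ·
  (1,2): δ = 104.07°  ·
  (1,3): δ = 55.74°  ✓
  (1,4): δ = 6.99°  ✓
  (1,5): δ = 49.40°  ✓
  (1,6): δ = 76.04°  ✓
  (2,3): δ = 131.67°  ·
  (2,4): δ = 68.94°  ✓
  (2,5): δ = 26.53°  ✓
  (2,6): δ = 0.11°  ✓
  (3,4): δ = 117.28°  ·
  (3,5): δ = 74.86°  ✓
  (3,6): δ = 48.22°  ✓
  (4,5): δ = 137.59°  ·
  (4,6): δ = 110.95°  ·
  (5,6): δ = 153.36°  ·
antipodal pairs: 11

count = 11; pairs: (0,2), (0,3), (1,3), (1,4), (1,5), (1,6), (2,4), (2,5), (2,6), (3,5), (3,6)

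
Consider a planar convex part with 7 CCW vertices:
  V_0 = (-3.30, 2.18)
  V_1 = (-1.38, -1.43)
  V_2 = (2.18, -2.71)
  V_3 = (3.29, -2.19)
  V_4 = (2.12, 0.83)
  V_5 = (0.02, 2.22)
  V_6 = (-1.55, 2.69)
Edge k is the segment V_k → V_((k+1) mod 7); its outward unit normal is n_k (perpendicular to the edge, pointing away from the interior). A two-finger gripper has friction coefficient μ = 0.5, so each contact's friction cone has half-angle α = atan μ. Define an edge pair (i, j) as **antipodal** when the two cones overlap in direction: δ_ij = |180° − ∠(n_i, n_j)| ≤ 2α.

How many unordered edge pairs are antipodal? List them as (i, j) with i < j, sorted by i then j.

count = 9; pairs: (0,3), (0,4), (0,5), (1,3), (1,4), (1,5), (1,6), (2,5), (2,6)

α = atan 0.5 = 26.57°;  2α = 53.13°
n_0 = (-0.8829, -0.4696)
n_1 = (-0.3383, -0.9410)
n_2 = (+0.4242, -0.9056)
n_3 = (+0.9325, +0.3613)
n_4 = (+0.5519, +0.8339)
n_5 = (+0.2868, +0.9580)
n_6 = (-0.2798, +0.9601)
  (0,1): δ = 137.78°  ·
  (0,2): δ = 92.90°  ·
  (0,3): δ = 6.83°  ✓
  (0,4): δ = 28.49°  ✓
  (0,5): δ = 45.33°  ✓
  (0,6): δ = 78.24°  ·
  (1,2): δ = 135.12°  ·
  (1,3): δ = 49.05°  ✓
  (1,4): δ = 13.72°  ✓
  (1,5): δ = 3.11°  ✓
  (1,6): δ = 36.02°  ✓
  (2,3): δ = 93.92°  ·
  (2,4): δ = 58.60°  ·
  (2,5): δ = 41.77°  ✓
  (2,6): δ = 8.85°  ✓
  (3,4): δ = 144.68°  ·
  (3,5): δ = 127.84°  ·
  (3,6): δ = 94.93°  ·
  (4,5): δ = 163.16°  ·
  (4,6): δ = 130.25°  ·
  (5,6): δ = 147.09°  ·
antipodal pairs: 9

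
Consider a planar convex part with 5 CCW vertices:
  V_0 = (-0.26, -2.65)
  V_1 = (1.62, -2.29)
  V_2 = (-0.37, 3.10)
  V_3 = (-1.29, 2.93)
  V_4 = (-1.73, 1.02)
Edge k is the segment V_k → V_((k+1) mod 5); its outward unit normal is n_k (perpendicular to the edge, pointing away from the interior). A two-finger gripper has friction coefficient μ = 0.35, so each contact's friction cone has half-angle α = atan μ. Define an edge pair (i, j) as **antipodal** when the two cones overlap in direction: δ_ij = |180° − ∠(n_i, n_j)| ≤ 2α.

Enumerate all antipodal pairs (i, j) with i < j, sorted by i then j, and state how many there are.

count = 3; pairs: (0,2), (1,3), (1,4)

α = atan 0.35 = 19.29°;  2α = 38.58°
n_0 = (+0.1881, -0.9822)
n_1 = (+0.9381, +0.3464)
n_2 = (-0.1817, +0.9834)
n_3 = (-0.9745, +0.2245)
n_4 = (-0.9283, -0.3718)
  (0,1): δ = 80.58°  ·
  (0,2): δ = 0.37°  ✓
  (0,3): δ = 66.19°  ·
  (0,4): δ = 100.99°  ·
  (1,2): δ = 99.80°  ·
  (1,3): δ = 33.24°  ✓
  (1,4): δ = 1.56°  ✓
  (2,3): δ = 113.44°  ·
  (2,4): δ = 78.64°  ·
  (3,4): δ = 145.20°  ·
antipodal pairs: 3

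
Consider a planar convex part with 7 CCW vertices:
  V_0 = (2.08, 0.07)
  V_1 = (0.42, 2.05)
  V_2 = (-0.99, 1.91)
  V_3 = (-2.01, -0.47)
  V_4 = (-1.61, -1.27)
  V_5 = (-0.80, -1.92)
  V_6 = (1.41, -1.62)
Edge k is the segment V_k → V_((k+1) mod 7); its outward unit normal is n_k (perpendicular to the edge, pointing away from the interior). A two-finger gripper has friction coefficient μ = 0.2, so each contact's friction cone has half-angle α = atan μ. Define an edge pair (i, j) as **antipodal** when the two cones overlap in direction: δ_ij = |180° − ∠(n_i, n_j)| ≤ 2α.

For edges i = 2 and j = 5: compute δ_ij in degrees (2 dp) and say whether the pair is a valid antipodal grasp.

α = atan 0.2 = 11.31°;  2α = 22.62°
edge 2: e_2 = (-1.02, -2.38);  n_2 = (-0.9191, +0.3939)
edge 5: e_5 = (+2.21, +0.30);  n_5 = (+0.1345, -0.9909)
∠(n_2, n_5) = 120.93°
δ = |180° − 120.93°| = 59.07°
59.07° > 2α = 22.62°  →  invalid

δ = 59.07°, invalid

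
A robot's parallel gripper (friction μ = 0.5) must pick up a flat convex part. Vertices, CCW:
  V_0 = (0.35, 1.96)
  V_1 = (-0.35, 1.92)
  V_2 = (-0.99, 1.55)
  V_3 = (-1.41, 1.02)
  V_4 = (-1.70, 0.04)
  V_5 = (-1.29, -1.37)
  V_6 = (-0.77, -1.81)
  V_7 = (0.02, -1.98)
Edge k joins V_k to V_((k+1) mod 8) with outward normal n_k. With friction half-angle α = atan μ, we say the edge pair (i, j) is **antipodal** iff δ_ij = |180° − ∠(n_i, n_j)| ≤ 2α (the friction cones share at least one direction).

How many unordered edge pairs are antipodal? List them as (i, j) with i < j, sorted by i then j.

count = 6; pairs: (0,5), (0,6), (1,6), (2,7), (3,7), (4,7)

α = atan 0.5 = 26.57°;  2α = 53.13°
n_0 = (-0.0570, +0.9984)
n_1 = (-0.5005, +0.8657)
n_2 = (-0.7837, +0.6211)
n_3 = (-0.9589, +0.2838)
n_4 = (-0.9602, -0.2792)
n_5 = (-0.6459, -0.7634)
n_6 = (-0.2104, -0.9776)
n_7 = (+0.9965, -0.0835)
  (0,1): δ = 153.24°  ·
  (0,2): δ = 131.67°  ·
  (0,3): δ = 109.75°  ·
  (0,4): δ = 77.06°  ·
  (0,5): δ = 43.51°  ✓
  (0,6): δ = 15.41°  ✓
  (0,7): δ = 81.94°  ·
  (1,2): δ = 158.43°  ·
  (1,3): δ = 136.52°  ·
  (1,4): δ = 103.82°  ·
  (1,5): δ = 70.27°  ·
  (1,6): δ = 42.18°  ✓
  (1,7): δ = 55.18°  ·
  (2,3): δ = 158.09°  ·
  (2,4): δ = 125.39°  ·
  (2,5): δ = 91.84°  ·
  (2,6): δ = 63.75°  ·
  (2,7): δ = 33.61°  ✓
  (3,4): δ = 147.30°  ·
  (3,5): δ = 113.75°  ·
  (3,6): δ = 85.66°  ·
  (3,7): δ = 11.70°  ✓
  (4,5): δ = 146.45°  ·
  (4,6): δ = 118.36°  ·
  (4,7): δ = 21.00°  ✓
  (5,6): δ = 151.91°  ·
  (5,7): δ = 54.55°  ·
  (6,7): δ = 82.64°  ·
antipodal pairs: 6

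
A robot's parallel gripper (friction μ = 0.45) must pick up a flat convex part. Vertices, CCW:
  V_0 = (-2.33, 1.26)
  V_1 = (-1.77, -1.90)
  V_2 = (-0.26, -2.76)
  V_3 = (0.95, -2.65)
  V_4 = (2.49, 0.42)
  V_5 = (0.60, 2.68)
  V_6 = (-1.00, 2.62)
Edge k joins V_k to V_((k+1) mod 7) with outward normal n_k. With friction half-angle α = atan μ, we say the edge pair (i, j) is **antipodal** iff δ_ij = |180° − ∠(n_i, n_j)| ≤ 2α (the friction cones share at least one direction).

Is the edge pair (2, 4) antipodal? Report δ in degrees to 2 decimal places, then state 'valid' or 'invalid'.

α = atan 0.45 = 24.23°;  2α = 48.46°
edge 2: e_2 = (+1.21, +0.11);  n_2 = (+0.0905, -0.9959)
edge 4: e_4 = (-1.89, +2.26);  n_4 = (+0.7671, +0.6415)
∠(n_2, n_4) = 124.71°
δ = |180° − 124.71°| = 55.29°
55.29° > 2α = 48.46°  →  invalid

δ = 55.29°, invalid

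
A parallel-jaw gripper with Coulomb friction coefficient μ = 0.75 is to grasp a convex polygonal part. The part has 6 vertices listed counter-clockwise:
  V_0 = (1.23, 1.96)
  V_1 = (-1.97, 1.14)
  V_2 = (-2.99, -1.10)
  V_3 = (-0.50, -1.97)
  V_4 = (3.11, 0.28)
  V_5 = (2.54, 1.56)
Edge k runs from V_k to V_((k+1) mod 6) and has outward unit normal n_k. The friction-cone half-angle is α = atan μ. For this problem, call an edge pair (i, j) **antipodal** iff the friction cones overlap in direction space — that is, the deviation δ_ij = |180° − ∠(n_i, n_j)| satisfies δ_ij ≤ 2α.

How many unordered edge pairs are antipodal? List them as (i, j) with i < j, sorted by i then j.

count = 7; pairs: (0,2), (0,3), (1,3), (1,4), (2,4), (2,5), (3,5)

α = atan 0.75 = 36.87°;  2α = 73.74°
n_0 = (-0.2482, +0.9687)
n_1 = (-0.9101, +0.4144)
n_2 = (-0.3298, -0.9440)
n_3 = (+0.5289, -0.8487)
n_4 = (+0.9135, +0.4068)
n_5 = (+0.2920, +0.9564)
  (0,1): δ = 128.86°  ·
  (0,2): δ = 33.63°  ✓
  (0,3): δ = 17.56°  ✓
  (0,4): δ = 99.63°  ·
  (0,5): δ = 148.65°  ·
  (1,2): δ = 84.78°  ·
  (1,3): δ = 33.58°  ✓
  (1,4): δ = 48.49°  ✓
  (1,5): δ = 97.50°  ·
  (2,3): δ = 128.81°  ·
  (2,4): δ = 46.74°  ✓
  (2,5): δ = 2.28°  ✓
  (3,4): δ = 97.93°  ·
  (3,5): δ = 48.91°  ✓
  (4,5): δ = 130.98°  ·
antipodal pairs: 7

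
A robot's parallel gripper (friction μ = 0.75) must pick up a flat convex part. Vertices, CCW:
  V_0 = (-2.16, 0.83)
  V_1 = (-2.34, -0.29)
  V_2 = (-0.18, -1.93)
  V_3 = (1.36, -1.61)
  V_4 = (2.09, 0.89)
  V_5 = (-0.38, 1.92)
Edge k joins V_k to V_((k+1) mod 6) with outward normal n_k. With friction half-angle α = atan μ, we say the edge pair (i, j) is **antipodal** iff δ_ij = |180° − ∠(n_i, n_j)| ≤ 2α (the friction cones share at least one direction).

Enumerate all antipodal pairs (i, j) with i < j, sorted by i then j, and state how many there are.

count = 8; pairs: (0,2), (0,3), (1,3), (1,4), (1,5), (2,4), (2,5), (3,5)

α = atan 0.75 = 36.87°;  2α = 73.74°
n_0 = (-0.9873, +0.1587)
n_1 = (-0.6047, -0.7964)
n_2 = (+0.2034, -0.9791)
n_3 = (+0.9599, -0.2803)
n_4 = (+0.3849, +0.9230)
n_5 = (-0.5222, +0.8528)
  (0,1): δ = 118.08°  ·
  (0,2): δ = 69.13°  ✓
  (0,3): δ = 7.15°  ✓
  (0,4): δ = 76.49°  ·
  (0,5): δ = 130.61°  ·
  (1,2): δ = 131.05°  ·
  (1,3): δ = 69.07°  ✓
  (1,4): δ = 14.57°  ✓
  (1,5): δ = 68.69°  ✓
  (2,3): δ = 118.02°  ·
  (2,4): δ = 34.37°  ✓
  (2,5): δ = 19.74°  ✓
  (3,4): δ = 96.36°  ·
  (3,5): δ = 42.24°  ✓
  (4,5): δ = 125.88°  ·
antipodal pairs: 8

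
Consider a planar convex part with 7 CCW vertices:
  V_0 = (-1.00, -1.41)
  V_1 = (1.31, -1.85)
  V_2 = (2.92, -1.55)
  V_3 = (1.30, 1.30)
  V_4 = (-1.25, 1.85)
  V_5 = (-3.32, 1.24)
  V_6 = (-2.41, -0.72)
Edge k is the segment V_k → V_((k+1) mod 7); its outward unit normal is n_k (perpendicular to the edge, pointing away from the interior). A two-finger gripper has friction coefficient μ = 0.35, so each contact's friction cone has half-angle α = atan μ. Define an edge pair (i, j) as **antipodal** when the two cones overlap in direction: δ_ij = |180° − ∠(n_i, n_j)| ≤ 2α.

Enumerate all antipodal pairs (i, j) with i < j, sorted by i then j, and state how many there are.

α = atan 0.35 = 19.29°;  2α = 38.58°
n_0 = (-0.1871, -0.9823)
n_1 = (+0.1832, -0.9831)
n_2 = (+0.8694, +0.4942)
n_3 = (+0.2108, +0.9775)
n_4 = (-0.2827, +0.9592)
n_5 = (-0.9070, -0.4211)
n_6 = (-0.4396, -0.8982)
  (0,1): δ = 158.66°  ·
  (0,2): δ = 49.60°  ·
  (0,3): δ = 1.39°  ✓
  (0,4): δ = 27.20°  ✓
  (0,5): δ = 125.69°  ·
  (0,6): δ = 164.71°  ·
  (1,2): δ = 70.94°  ·
  (1,3): δ = 22.73°  ✓
  (1,4): δ = 5.86°  ✓
  (1,5): δ = 104.35°  ·
  (1,6): δ = 143.37°  ·
  (2,3): δ = 131.79°  ·
  (2,4): δ = 103.20°  ·
  (2,5): δ = 4.71°  ✓
  (2,6): δ = 34.31°  ✓
  (3,4): δ = 151.41°  ·
  (3,5): δ = 52.92°  ·
  (3,6): δ = 13.90°  ✓
  (4,5): δ = 81.51°  ·
  (4,6): δ = 42.49°  ·
  (5,6): δ = 140.98°  ·
antipodal pairs: 7

count = 7; pairs: (0,3), (0,4), (1,3), (1,4), (2,5), (2,6), (3,6)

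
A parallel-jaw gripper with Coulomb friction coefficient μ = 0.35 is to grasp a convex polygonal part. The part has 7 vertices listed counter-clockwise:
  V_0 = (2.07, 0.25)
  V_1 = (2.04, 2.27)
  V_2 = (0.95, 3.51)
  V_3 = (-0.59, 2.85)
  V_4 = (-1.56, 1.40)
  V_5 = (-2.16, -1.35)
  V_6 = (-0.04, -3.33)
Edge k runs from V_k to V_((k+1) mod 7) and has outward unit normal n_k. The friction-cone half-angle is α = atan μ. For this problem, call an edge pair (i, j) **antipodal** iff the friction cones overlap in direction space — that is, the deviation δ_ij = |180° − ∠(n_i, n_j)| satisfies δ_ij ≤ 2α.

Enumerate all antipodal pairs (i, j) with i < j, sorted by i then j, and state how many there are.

α = atan 0.35 = 19.29°;  2α = 38.58°
n_0 = (+0.9999, +0.0148)
n_1 = (+0.7511, +0.6602)
n_2 = (-0.3939, +0.9191)
n_3 = (-0.8312, +0.5560)
n_4 = (-0.9770, +0.2132)
n_5 = (-0.6826, -0.7308)
n_6 = (+0.8615, -0.5078)
  (0,1): δ = 139.53°  ·
  (0,2): δ = 67.65°  ·
  (0,3): δ = 34.63°  ✓
  (0,4): δ = 13.16°  ✓
  (0,5): δ = 46.10°  ·
  (0,6): δ = 148.63°  ·
  (1,2): δ = 108.12°  ·
  (1,3): δ = 75.10°  ·
  (1,4): δ = 53.62°  ·
  (1,5): δ = 5.64°  ✓
  (1,6): δ = 108.17°  ·
  (2,3): δ = 146.98°  ·
  (2,4): δ = 125.51°  ·
  (2,5): δ = 66.24°  ·
  (2,6): δ = 36.29°  ✓
  (3,4): δ = 158.53°  ·
  (3,5): δ = 99.26°  ·
  (3,6): δ = 3.27°  ✓
  (4,5): δ = 120.74°  ·
  (4,6): δ = 18.21°  ✓
  (5,6): δ = 77.47°  ·
antipodal pairs: 6

count = 6; pairs: (0,3), (0,4), (1,5), (2,6), (3,6), (4,6)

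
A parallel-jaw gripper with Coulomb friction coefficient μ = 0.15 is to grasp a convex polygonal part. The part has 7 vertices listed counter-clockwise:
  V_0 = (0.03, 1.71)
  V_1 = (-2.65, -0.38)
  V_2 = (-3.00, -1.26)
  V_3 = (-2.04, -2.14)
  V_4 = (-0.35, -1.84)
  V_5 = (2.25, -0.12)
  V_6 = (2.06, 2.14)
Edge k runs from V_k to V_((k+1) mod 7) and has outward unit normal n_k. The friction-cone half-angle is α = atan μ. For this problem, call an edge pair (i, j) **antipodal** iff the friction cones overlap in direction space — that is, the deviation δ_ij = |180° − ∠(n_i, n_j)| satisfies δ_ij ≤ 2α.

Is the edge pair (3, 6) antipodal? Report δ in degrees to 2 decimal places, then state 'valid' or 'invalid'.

α = atan 0.15 = 8.53°;  2α = 17.06°
edge 3: e_3 = (+1.69, +0.30);  n_3 = (+0.1748, -0.9846)
edge 6: e_6 = (-2.03, -0.43);  n_6 = (-0.2072, +0.9783)
∠(n_3, n_6) = 178.11°
δ = |180° − 178.11°| = 1.89°
1.89° ≤ 2α = 17.06°  →  valid

δ = 1.89°, valid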